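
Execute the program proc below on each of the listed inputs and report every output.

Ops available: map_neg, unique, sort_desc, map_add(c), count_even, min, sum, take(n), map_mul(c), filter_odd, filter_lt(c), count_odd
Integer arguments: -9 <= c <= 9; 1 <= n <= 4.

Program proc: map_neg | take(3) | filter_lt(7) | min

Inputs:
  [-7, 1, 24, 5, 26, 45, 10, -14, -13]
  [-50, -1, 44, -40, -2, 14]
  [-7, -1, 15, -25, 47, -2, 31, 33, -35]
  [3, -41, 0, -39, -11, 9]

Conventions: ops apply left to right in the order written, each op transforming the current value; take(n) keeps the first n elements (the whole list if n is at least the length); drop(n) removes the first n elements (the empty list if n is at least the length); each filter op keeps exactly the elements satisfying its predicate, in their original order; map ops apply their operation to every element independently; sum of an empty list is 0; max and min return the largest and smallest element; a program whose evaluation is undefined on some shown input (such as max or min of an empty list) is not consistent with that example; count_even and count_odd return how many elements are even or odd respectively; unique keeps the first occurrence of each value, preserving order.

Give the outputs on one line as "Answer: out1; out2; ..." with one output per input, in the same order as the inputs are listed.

Execution, op by op:
  [-7, 1, 24, 5, 26, 45, 10, -14, -13] -> [7, -1, -24, -5, -26, -45, -10, 14, 13] -> [7, -1, -24] -> [-1, -24] -> -24
  [-50, -1, 44, -40, -2, 14] -> [50, 1, -44, 40, 2, -14] -> [50, 1, -44] -> [1, -44] -> -44
  [-7, -1, 15, -25, 47, -2, 31, 33, -35] -> [7, 1, -15, 25, -47, 2, -31, -33, 35] -> [7, 1, -15] -> [1, -15] -> -15
  [3, -41, 0, -39, -11, 9] -> [-3, 41, 0, 39, 11, -9] -> [-3, 41, 0] -> [-3, 0] -> -3

-24; -44; -15; -3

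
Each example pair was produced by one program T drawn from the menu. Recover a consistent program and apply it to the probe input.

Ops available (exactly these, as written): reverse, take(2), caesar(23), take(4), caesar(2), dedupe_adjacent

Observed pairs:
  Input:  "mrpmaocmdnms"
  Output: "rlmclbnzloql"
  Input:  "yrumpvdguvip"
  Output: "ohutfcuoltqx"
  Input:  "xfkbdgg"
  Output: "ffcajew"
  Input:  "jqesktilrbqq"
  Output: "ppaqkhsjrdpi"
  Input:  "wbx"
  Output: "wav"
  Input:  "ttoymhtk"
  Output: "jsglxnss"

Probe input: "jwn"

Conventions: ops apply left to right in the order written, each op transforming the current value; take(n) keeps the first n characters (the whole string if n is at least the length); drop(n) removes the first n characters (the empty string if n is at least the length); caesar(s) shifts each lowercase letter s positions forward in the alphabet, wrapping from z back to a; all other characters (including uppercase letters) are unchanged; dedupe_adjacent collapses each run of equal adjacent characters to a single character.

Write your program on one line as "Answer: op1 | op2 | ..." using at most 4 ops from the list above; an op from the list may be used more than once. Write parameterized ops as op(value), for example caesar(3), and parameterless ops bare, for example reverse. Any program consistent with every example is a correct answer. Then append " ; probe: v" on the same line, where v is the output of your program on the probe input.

caesar(23) | caesar(2) | reverse ; probe: "mvi"

Check, running the answer program on each example:
  "mrpmaocmdnms" -> "jomjxlzjakjp" -> "lqolznblcmlr" -> "rlmclbnzloql"
  "yrumpvdguvip" -> "vorjmsadrsfm" -> "xqtloucftuho" -> "ohutfcuoltqx"
  "xfkbdgg" -> "uchyadd" -> "wejacff" -> "ffcajew"
  "jqesktilrbqq" -> "gnbphqfioynn" -> "ipdrjshkqapp" -> "ppaqkhsjrdpi"
  "wbx" -> "tyu" -> "vaw" -> "wav"
  "ttoymhtk" -> "qqlvjeqh" -> "ssnxlgsj" -> "jsglxnss"
  probe: "jwn" -> "gtk" -> "ivm" -> "mvi"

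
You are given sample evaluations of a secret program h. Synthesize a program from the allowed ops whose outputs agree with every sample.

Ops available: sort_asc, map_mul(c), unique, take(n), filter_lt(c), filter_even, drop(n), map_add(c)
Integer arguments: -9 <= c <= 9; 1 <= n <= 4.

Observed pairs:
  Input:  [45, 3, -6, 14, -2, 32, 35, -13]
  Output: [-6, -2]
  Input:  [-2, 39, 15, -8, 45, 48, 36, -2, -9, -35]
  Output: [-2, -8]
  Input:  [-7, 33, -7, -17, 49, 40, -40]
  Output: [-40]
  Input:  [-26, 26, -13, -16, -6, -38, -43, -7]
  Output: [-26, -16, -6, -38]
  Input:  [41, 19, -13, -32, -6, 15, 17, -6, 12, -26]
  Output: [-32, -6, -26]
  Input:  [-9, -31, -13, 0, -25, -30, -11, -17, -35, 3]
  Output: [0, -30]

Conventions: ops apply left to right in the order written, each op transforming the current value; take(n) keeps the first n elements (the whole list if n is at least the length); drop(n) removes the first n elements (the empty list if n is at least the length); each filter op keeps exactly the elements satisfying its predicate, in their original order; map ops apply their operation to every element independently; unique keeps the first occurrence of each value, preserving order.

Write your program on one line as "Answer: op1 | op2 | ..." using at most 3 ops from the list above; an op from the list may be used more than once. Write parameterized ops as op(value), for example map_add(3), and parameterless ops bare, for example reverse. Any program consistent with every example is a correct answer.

filter_even | filter_lt(4) | unique

Check, running the answer program on each example:
  [45, 3, -6, 14, -2, 32, 35, -13] -> [-6, 14, -2, 32] -> [-6, -2] -> [-6, -2]
  [-2, 39, 15, -8, 45, 48, 36, -2, -9, -35] -> [-2, -8, 48, 36, -2] -> [-2, -8, -2] -> [-2, -8]
  [-7, 33, -7, -17, 49, 40, -40] -> [40, -40] -> [-40] -> [-40]
  [-26, 26, -13, -16, -6, -38, -43, -7] -> [-26, 26, -16, -6, -38] -> [-26, -16, -6, -38] -> [-26, -16, -6, -38]
  [41, 19, -13, -32, -6, 15, 17, -6, 12, -26] -> [-32, -6, -6, 12, -26] -> [-32, -6, -6, -26] -> [-32, -6, -26]
  [-9, -31, -13, 0, -25, -30, -11, -17, -35, 3] -> [0, -30] -> [0, -30] -> [0, -30]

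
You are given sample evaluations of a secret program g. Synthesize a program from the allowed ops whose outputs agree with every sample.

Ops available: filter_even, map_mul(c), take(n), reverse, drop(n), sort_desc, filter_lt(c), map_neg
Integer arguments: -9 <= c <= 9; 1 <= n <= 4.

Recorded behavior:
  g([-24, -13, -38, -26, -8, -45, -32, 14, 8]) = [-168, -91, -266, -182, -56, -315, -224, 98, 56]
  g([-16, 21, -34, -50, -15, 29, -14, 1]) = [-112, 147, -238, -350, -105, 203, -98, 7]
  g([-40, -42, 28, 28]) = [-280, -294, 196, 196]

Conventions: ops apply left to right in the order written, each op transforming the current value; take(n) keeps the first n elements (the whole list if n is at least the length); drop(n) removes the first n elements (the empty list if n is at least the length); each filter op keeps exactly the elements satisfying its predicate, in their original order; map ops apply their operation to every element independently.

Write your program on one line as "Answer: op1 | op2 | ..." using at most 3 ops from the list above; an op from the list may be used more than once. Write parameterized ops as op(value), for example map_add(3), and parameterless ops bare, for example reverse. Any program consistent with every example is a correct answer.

map_mul(-7) | map_neg

Check, running the answer program on each example:
  [-24, -13, -38, -26, -8, -45, -32, 14, 8] -> [168, 91, 266, 182, 56, 315, 224, -98, -56] -> [-168, -91, -266, -182, -56, -315, -224, 98, 56]
  [-16, 21, -34, -50, -15, 29, -14, 1] -> [112, -147, 238, 350, 105, -203, 98, -7] -> [-112, 147, -238, -350, -105, 203, -98, 7]
  [-40, -42, 28, 28] -> [280, 294, -196, -196] -> [-280, -294, 196, 196]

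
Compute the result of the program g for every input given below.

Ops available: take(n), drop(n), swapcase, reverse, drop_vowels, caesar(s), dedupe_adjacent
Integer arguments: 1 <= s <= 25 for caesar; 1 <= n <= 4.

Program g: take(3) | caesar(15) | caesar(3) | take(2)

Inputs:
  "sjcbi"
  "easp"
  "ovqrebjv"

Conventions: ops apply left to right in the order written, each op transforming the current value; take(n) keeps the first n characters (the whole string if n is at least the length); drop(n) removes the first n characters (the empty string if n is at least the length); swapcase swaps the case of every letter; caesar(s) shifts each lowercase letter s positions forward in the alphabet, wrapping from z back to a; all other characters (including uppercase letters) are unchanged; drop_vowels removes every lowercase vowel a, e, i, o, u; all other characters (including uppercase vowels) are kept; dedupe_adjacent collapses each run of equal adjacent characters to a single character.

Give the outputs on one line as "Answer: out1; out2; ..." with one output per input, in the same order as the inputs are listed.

"kb"; "ws"; "gn"

Execution, op by op:
  "sjcbi" -> "sjc" -> "hyr" -> "kbu" -> "kb"
  "easp" -> "eas" -> "tph" -> "wsk" -> "ws"
  "ovqrebjv" -> "ovq" -> "dkf" -> "gni" -> "gn"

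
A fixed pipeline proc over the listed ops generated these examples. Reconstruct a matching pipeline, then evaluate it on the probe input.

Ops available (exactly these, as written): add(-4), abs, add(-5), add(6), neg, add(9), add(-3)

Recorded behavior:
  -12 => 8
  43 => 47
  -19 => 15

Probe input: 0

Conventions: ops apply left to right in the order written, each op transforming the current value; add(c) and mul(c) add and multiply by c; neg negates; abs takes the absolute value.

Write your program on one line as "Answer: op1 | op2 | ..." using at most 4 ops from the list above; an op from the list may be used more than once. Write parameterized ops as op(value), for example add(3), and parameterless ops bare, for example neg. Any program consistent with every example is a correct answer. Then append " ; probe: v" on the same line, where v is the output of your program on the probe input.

neg | add(-4) | abs ; probe: 4

Check, running the answer program on each example:
  -12 -> 12 -> 8 -> 8
  43 -> -43 -> -47 -> 47
  -19 -> 19 -> 15 -> 15
  probe: 0 -> 0 -> -4 -> 4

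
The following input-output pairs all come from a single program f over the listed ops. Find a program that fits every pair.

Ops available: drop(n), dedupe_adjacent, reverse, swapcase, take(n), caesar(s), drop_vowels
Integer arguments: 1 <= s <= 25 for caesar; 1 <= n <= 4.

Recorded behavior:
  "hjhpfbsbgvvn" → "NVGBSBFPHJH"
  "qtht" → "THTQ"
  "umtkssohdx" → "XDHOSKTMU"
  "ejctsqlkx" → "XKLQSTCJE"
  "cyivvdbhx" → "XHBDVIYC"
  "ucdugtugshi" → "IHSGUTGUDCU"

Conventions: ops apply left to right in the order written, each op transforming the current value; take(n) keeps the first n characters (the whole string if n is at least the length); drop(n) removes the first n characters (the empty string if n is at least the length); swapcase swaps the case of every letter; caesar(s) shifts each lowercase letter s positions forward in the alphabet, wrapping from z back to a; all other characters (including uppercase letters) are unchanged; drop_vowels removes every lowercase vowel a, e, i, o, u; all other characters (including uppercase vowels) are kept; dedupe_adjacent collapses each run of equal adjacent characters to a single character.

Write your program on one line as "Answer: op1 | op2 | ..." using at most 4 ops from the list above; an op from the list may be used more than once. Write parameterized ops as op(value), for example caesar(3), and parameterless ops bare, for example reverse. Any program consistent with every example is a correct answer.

swapcase | dedupe_adjacent | reverse

Check, running the answer program on each example:
  "hjhpfbsbgvvn" -> "HJHPFBSBGVVN" -> "HJHPFBSBGVN" -> "NVGBSBFPHJH"
  "qtht" -> "QTHT" -> "QTHT" -> "THTQ"
  "umtkssohdx" -> "UMTKSSOHDX" -> "UMTKSOHDX" -> "XDHOSKTMU"
  "ejctsqlkx" -> "EJCTSQLKX" -> "EJCTSQLKX" -> "XKLQSTCJE"
  "cyivvdbhx" -> "CYIVVDBHX" -> "CYIVDBHX" -> "XHBDVIYC"
  "ucdugtugshi" -> "UCDUGTUGSHI" -> "UCDUGTUGSHI" -> "IHSGUTGUDCU"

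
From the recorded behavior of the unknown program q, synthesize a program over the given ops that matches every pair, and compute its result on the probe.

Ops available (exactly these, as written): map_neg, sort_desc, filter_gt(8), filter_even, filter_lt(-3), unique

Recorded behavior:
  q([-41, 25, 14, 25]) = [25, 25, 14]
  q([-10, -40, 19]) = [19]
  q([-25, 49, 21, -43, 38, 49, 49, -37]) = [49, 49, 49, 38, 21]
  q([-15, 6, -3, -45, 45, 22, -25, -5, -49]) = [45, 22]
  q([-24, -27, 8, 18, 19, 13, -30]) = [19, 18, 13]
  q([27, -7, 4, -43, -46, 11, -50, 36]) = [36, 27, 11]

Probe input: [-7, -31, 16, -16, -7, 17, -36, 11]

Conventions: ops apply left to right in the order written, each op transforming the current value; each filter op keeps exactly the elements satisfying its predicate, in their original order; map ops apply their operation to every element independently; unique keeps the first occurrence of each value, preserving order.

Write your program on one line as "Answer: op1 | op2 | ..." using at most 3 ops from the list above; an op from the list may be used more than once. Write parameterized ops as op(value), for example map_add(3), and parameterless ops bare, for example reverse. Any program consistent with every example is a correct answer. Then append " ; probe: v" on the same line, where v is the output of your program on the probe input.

filter_gt(8) | sort_desc ; probe: [17, 16, 11]

Check, running the answer program on each example:
  [-41, 25, 14, 25] -> [25, 14, 25] -> [25, 25, 14]
  [-10, -40, 19] -> [19] -> [19]
  [-25, 49, 21, -43, 38, 49, 49, -37] -> [49, 21, 38, 49, 49] -> [49, 49, 49, 38, 21]
  [-15, 6, -3, -45, 45, 22, -25, -5, -49] -> [45, 22] -> [45, 22]
  [-24, -27, 8, 18, 19, 13, -30] -> [18, 19, 13] -> [19, 18, 13]
  [27, -7, 4, -43, -46, 11, -50, 36] -> [27, 11, 36] -> [36, 27, 11]
  probe: [-7, -31, 16, -16, -7, 17, -36, 11] -> [16, 17, 11] -> [17, 16, 11]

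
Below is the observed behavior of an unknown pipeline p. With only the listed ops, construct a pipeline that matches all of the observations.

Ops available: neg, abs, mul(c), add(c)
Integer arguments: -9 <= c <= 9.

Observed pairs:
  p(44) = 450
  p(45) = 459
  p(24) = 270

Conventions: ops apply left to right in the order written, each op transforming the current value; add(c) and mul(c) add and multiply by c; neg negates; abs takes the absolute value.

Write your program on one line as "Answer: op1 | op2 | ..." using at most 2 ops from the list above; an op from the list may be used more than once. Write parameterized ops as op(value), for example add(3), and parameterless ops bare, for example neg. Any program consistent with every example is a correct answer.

add(6) | mul(9)

Check, running the answer program on each example:
  44 -> 50 -> 450
  45 -> 51 -> 459
  24 -> 30 -> 270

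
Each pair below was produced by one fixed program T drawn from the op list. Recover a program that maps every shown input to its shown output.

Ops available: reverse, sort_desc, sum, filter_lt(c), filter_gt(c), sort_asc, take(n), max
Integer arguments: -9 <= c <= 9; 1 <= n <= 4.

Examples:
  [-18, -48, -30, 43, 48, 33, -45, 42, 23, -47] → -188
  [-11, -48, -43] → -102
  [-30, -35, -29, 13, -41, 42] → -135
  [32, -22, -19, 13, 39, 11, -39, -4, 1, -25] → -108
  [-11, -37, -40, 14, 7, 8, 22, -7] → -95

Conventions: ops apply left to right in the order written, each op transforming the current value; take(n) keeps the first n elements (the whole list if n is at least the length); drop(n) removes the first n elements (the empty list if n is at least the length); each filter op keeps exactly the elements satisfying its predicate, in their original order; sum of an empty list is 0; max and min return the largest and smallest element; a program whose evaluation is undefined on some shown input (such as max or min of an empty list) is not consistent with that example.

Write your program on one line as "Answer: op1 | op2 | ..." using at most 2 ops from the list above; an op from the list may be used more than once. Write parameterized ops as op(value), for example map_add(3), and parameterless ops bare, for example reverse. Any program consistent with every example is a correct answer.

filter_lt(5) | sum

Check, running the answer program on each example:
  [-18, -48, -30, 43, 48, 33, -45, 42, 23, -47] -> [-18, -48, -30, -45, -47] -> -188
  [-11, -48, -43] -> [-11, -48, -43] -> -102
  [-30, -35, -29, 13, -41, 42] -> [-30, -35, -29, -41] -> -135
  [32, -22, -19, 13, 39, 11, -39, -4, 1, -25] -> [-22, -19, -39, -4, 1, -25] -> -108
  [-11, -37, -40, 14, 7, 8, 22, -7] -> [-11, -37, -40, -7] -> -95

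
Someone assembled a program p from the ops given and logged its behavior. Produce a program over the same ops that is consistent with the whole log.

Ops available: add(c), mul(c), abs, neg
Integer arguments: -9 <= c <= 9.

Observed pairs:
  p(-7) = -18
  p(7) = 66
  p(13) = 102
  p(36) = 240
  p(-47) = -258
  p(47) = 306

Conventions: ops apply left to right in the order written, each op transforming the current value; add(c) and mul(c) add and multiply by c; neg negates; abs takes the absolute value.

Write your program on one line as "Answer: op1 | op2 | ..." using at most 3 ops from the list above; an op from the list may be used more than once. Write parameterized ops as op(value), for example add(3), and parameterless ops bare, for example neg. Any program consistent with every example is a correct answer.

add(-3) | add(7) | mul(6)

Check, running the answer program on each example:
  -7 -> -10 -> -3 -> -18
  7 -> 4 -> 11 -> 66
  13 -> 10 -> 17 -> 102
  36 -> 33 -> 40 -> 240
  -47 -> -50 -> -43 -> -258
  47 -> 44 -> 51 -> 306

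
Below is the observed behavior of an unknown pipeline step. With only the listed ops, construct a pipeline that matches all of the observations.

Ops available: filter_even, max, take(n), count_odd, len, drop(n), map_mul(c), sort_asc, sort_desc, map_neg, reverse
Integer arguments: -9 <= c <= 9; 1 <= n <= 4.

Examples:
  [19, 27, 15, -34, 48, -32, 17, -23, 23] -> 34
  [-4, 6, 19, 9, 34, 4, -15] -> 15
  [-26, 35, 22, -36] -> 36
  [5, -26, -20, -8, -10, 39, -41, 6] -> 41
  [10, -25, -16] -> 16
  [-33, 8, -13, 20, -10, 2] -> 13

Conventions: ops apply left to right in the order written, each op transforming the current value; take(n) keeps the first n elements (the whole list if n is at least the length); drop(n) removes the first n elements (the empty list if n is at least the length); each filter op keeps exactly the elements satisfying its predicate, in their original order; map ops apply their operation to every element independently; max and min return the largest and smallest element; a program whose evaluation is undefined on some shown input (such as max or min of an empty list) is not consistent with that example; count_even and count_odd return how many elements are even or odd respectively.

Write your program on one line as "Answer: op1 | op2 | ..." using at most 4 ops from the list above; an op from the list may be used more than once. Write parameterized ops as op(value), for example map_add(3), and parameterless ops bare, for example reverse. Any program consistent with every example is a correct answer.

map_neg | drop(2) | reverse | max

Check, running the answer program on each example:
  [19, 27, 15, -34, 48, -32, 17, -23, 23] -> [-19, -27, -15, 34, -48, 32, -17, 23, -23] -> [-15, 34, -48, 32, -17, 23, -23] -> [-23, 23, -17, 32, -48, 34, -15] -> 34
  [-4, 6, 19, 9, 34, 4, -15] -> [4, -6, -19, -9, -34, -4, 15] -> [-19, -9, -34, -4, 15] -> [15, -4, -34, -9, -19] -> 15
  [-26, 35, 22, -36] -> [26, -35, -22, 36] -> [-22, 36] -> [36, -22] -> 36
  [5, -26, -20, -8, -10, 39, -41, 6] -> [-5, 26, 20, 8, 10, -39, 41, -6] -> [20, 8, 10, -39, 41, -6] -> [-6, 41, -39, 10, 8, 20] -> 41
  [10, -25, -16] -> [-10, 25, 16] -> [16] -> [16] -> 16
  [-33, 8, -13, 20, -10, 2] -> [33, -8, 13, -20, 10, -2] -> [13, -20, 10, -2] -> [-2, 10, -20, 13] -> 13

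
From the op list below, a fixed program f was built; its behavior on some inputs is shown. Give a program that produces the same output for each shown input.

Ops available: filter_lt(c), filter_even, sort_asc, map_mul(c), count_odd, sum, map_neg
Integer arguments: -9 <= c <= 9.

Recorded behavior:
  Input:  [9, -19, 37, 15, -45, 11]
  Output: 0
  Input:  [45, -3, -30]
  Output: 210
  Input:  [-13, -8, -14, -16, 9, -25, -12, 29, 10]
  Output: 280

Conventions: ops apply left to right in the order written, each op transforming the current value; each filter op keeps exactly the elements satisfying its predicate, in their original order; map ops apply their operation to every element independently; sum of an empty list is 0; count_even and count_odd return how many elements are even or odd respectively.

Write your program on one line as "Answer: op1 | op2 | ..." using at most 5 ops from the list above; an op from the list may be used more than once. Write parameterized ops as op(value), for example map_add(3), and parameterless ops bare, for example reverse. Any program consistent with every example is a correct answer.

filter_even | sort_asc | map_mul(7) | map_neg | sum

Check, running the answer program on each example:
  [9, -19, 37, 15, -45, 11] -> [] -> [] -> [] -> [] -> 0
  [45, -3, -30] -> [-30] -> [-30] -> [-210] -> [210] -> 210
  [-13, -8, -14, -16, 9, -25, -12, 29, 10] -> [-8, -14, -16, -12, 10] -> [-16, -14, -12, -8, 10] -> [-112, -98, -84, -56, 70] -> [112, 98, 84, 56, -70] -> 280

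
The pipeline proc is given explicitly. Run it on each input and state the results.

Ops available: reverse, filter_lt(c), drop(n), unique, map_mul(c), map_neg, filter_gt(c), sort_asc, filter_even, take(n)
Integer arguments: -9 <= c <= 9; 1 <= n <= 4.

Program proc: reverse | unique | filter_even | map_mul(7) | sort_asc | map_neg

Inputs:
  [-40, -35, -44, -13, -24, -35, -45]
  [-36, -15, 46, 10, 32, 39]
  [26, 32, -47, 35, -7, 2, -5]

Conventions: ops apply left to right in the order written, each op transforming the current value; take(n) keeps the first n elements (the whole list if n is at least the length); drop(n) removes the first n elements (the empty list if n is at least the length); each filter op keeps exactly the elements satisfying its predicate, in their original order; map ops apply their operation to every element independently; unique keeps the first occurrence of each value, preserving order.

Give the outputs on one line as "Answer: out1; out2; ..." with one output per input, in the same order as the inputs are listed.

[308, 280, 168]; [252, -70, -224, -322]; [-14, -182, -224]

Execution, op by op:
  [-40, -35, -44, -13, -24, -35, -45] -> [-45, -35, -24, -13, -44, -35, -40] -> [-45, -35, -24, -13, -44, -40] -> [-24, -44, -40] -> [-168, -308, -280] -> [-308, -280, -168] -> [308, 280, 168]
  [-36, -15, 46, 10, 32, 39] -> [39, 32, 10, 46, -15, -36] -> [39, 32, 10, 46, -15, -36] -> [32, 10, 46, -36] -> [224, 70, 322, -252] -> [-252, 70, 224, 322] -> [252, -70, -224, -322]
  [26, 32, -47, 35, -7, 2, -5] -> [-5, 2, -7, 35, -47, 32, 26] -> [-5, 2, -7, 35, -47, 32, 26] -> [2, 32, 26] -> [14, 224, 182] -> [14, 182, 224] -> [-14, -182, -224]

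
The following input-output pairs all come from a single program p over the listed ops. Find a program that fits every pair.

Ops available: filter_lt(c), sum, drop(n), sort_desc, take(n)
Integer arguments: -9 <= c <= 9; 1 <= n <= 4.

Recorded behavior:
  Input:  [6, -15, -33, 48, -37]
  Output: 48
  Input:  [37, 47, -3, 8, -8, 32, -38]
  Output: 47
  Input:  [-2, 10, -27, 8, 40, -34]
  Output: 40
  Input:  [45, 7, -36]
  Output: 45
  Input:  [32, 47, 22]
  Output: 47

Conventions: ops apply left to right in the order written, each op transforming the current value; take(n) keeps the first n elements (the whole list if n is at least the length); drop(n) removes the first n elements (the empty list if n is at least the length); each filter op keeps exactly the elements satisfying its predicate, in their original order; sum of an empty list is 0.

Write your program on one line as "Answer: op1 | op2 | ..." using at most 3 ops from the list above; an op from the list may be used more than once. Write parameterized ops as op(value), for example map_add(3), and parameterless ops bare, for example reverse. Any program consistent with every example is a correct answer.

sort_desc | take(1) | sum

Check, running the answer program on each example:
  [6, -15, -33, 48, -37] -> [48, 6, -15, -33, -37] -> [48] -> 48
  [37, 47, -3, 8, -8, 32, -38] -> [47, 37, 32, 8, -3, -8, -38] -> [47] -> 47
  [-2, 10, -27, 8, 40, -34] -> [40, 10, 8, -2, -27, -34] -> [40] -> 40
  [45, 7, -36] -> [45, 7, -36] -> [45] -> 45
  [32, 47, 22] -> [47, 32, 22] -> [47] -> 47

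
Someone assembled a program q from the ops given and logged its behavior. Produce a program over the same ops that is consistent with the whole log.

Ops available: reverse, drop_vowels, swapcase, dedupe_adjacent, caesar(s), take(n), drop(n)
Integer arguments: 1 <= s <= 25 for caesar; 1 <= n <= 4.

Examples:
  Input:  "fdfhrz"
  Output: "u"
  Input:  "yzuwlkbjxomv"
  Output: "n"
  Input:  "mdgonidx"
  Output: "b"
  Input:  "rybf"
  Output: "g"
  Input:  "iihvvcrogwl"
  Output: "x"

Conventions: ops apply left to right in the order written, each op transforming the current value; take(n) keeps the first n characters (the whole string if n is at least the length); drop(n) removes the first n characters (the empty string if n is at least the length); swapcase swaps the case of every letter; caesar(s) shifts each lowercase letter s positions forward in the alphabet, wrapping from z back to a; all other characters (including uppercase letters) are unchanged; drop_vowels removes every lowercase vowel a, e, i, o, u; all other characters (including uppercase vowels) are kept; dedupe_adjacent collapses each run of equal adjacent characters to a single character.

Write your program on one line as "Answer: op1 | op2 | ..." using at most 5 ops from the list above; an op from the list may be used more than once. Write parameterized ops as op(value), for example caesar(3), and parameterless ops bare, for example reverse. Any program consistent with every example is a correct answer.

take(2) | reverse | caesar(13) | caesar(2) | drop(1)

Check, running the answer program on each example:
  "fdfhrz" -> "fd" -> "df" -> "qs" -> "su" -> "u"
  "yzuwlkbjxomv" -> "yz" -> "zy" -> "ml" -> "on" -> "n"
  "mdgonidx" -> "md" -> "dm" -> "qz" -> "sb" -> "b"
  "rybf" -> "ry" -> "yr" -> "le" -> "ng" -> "g"
  "iihvvcrogwl" -> "ii" -> "ii" -> "vv" -> "xx" -> "x"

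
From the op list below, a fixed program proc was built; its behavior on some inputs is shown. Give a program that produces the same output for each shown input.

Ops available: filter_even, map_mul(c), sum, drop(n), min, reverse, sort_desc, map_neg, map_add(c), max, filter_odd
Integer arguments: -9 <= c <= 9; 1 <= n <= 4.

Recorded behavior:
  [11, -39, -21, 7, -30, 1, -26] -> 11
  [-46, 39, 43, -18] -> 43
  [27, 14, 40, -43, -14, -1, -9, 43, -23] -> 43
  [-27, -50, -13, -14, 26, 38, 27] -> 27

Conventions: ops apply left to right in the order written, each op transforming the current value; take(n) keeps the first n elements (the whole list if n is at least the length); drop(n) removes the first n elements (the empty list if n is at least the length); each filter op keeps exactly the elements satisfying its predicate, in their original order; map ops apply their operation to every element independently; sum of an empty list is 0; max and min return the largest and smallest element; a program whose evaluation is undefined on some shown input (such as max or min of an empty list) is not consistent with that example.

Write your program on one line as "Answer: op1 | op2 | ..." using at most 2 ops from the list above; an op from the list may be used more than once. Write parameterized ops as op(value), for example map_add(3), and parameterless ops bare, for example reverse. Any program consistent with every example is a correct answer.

filter_odd | max

Check, running the answer program on each example:
  [11, -39, -21, 7, -30, 1, -26] -> [11, -39, -21, 7, 1] -> 11
  [-46, 39, 43, -18] -> [39, 43] -> 43
  [27, 14, 40, -43, -14, -1, -9, 43, -23] -> [27, -43, -1, -9, 43, -23] -> 43
  [-27, -50, -13, -14, 26, 38, 27] -> [-27, -13, 27] -> 27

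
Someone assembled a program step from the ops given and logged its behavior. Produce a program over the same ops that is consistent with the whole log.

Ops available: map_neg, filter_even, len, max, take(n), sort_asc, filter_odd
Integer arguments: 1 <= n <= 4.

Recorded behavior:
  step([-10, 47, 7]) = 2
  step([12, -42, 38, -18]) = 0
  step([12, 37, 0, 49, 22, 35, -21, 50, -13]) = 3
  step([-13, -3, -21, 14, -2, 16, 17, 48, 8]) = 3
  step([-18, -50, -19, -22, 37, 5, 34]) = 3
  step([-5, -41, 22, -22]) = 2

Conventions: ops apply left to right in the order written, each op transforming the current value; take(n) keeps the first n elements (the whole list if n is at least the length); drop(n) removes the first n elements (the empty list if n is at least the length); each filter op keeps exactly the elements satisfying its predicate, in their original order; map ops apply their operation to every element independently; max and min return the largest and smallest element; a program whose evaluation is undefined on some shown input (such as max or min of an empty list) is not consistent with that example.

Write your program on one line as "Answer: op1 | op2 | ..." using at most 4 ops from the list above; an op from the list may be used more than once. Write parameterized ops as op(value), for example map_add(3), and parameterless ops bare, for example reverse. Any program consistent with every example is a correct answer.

sort_asc | filter_odd | take(3) | len

Check, running the answer program on each example:
  [-10, 47, 7] -> [-10, 7, 47] -> [7, 47] -> [7, 47] -> 2
  [12, -42, 38, -18] -> [-42, -18, 12, 38] -> [] -> [] -> 0
  [12, 37, 0, 49, 22, 35, -21, 50, -13] -> [-21, -13, 0, 12, 22, 35, 37, 49, 50] -> [-21, -13, 35, 37, 49] -> [-21, -13, 35] -> 3
  [-13, -3, -21, 14, -2, 16, 17, 48, 8] -> [-21, -13, -3, -2, 8, 14, 16, 17, 48] -> [-21, -13, -3, 17] -> [-21, -13, -3] -> 3
  [-18, -50, -19, -22, 37, 5, 34] -> [-50, -22, -19, -18, 5, 34, 37] -> [-19, 5, 37] -> [-19, 5, 37] -> 3
  [-5, -41, 22, -22] -> [-41, -22, -5, 22] -> [-41, -5] -> [-41, -5] -> 2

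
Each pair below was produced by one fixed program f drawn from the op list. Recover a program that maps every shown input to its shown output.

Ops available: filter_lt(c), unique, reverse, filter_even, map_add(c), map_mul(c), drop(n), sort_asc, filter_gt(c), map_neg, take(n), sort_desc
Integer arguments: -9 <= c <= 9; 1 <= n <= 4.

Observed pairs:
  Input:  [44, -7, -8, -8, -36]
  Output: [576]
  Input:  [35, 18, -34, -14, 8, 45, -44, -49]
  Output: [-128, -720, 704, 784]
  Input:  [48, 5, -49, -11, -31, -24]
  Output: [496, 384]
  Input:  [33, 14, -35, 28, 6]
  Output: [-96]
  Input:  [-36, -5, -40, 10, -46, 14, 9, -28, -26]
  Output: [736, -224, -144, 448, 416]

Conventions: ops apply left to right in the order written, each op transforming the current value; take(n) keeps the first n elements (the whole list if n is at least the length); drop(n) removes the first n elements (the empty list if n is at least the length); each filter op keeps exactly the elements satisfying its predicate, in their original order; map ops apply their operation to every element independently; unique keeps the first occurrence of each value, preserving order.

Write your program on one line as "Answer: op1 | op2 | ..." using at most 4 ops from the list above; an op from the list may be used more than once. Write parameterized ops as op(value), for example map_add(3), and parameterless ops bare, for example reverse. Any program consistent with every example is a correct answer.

map_mul(2) | map_mul(-8) | drop(3) | drop(1)

Check, running the answer program on each example:
  [44, -7, -8, -8, -36] -> [88, -14, -16, -16, -72] -> [-704, 112, 128, 128, 576] -> [128, 576] -> [576]
  [35, 18, -34, -14, 8, 45, -44, -49] -> [70, 36, -68, -28, 16, 90, -88, -98] -> [-560, -288, 544, 224, -128, -720, 704, 784] -> [224, -128, -720, 704, 784] -> [-128, -720, 704, 784]
  [48, 5, -49, -11, -31, -24] -> [96, 10, -98, -22, -62, -48] -> [-768, -80, 784, 176, 496, 384] -> [176, 496, 384] -> [496, 384]
  [33, 14, -35, 28, 6] -> [66, 28, -70, 56, 12] -> [-528, -224, 560, -448, -96] -> [-448, -96] -> [-96]
  [-36, -5, -40, 10, -46, 14, 9, -28, -26] -> [-72, -10, -80, 20, -92, 28, 18, -56, -52] -> [576, 80, 640, -160, 736, -224, -144, 448, 416] -> [-160, 736, -224, -144, 448, 416] -> [736, -224, -144, 448, 416]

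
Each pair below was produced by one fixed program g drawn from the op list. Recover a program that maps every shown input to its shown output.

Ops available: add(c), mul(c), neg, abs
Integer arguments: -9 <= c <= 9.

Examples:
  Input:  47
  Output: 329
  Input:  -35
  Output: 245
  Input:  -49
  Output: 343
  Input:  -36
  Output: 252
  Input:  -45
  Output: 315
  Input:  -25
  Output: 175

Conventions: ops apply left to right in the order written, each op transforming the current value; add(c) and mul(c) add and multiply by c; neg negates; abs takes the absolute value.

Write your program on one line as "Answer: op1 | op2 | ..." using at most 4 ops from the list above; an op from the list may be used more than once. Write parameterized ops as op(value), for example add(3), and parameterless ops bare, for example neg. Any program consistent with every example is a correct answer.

mul(7) | mul(-1) | abs

Check, running the answer program on each example:
  47 -> 329 -> -329 -> 329
  -35 -> -245 -> 245 -> 245
  -49 -> -343 -> 343 -> 343
  -36 -> -252 -> 252 -> 252
  -45 -> -315 -> 315 -> 315
  -25 -> -175 -> 175 -> 175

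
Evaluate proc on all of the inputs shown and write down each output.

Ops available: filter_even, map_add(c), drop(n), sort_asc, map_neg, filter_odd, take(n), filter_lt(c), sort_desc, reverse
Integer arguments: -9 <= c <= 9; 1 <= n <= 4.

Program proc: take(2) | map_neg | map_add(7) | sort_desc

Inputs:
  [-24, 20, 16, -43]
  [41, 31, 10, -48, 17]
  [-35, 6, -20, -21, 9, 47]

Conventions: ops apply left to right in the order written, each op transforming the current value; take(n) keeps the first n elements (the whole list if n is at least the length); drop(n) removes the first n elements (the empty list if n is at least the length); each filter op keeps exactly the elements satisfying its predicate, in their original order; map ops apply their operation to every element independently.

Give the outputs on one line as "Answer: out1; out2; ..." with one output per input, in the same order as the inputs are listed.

Execution, op by op:
  [-24, 20, 16, -43] -> [-24, 20] -> [24, -20] -> [31, -13] -> [31, -13]
  [41, 31, 10, -48, 17] -> [41, 31] -> [-41, -31] -> [-34, -24] -> [-24, -34]
  [-35, 6, -20, -21, 9, 47] -> [-35, 6] -> [35, -6] -> [42, 1] -> [42, 1]

[31, -13]; [-24, -34]; [42, 1]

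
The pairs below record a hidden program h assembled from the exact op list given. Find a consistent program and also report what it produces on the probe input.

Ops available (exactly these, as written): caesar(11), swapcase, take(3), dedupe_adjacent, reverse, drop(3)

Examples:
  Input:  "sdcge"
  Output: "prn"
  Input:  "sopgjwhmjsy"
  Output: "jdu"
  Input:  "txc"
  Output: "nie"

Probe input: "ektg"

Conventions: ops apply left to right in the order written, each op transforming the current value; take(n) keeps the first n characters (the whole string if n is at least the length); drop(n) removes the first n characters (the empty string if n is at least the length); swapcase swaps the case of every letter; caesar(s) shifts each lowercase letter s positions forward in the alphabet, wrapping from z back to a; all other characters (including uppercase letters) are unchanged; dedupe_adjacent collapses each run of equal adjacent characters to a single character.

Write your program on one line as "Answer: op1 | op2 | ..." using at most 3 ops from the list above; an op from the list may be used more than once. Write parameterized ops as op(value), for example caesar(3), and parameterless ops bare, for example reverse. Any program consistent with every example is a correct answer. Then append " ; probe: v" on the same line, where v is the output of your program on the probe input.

caesar(11) | reverse | take(3) ; probe: "rev"

Check, running the answer program on each example:
  "sdcge" -> "donrp" -> "prnod" -> "prn"
  "sopgjwhmjsy" -> "dzaruhsxudj" -> "jduxshurazd" -> "jdu"
  "txc" -> "ein" -> "nie" -> "nie"
  probe: "ektg" -> "pver" -> "revp" -> "rev"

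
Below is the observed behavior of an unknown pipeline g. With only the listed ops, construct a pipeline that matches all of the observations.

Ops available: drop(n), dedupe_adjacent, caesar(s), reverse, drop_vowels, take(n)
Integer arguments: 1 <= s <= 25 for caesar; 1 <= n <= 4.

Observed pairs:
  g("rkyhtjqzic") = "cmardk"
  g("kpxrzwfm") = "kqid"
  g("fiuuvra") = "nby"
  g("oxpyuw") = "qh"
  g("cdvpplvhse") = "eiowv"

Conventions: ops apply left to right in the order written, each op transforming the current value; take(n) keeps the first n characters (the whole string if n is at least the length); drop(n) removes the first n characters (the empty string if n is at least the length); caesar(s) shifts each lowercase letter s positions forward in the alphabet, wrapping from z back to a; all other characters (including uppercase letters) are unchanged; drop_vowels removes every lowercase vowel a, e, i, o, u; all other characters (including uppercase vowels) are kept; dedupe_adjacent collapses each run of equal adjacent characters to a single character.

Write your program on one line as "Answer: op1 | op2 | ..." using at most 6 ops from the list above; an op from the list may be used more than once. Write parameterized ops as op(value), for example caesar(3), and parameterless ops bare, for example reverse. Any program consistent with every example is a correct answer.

caesar(5) | reverse | caesar(23) | caesar(17) | drop(4) | dedupe_adjacent

Check, running the answer program on each example:
  "rkyhtjqzic" -> "wpdmyovenh" -> "hnevoymdpw" -> "ekbslvjamt" -> "vbsjcmardk" -> "cmardk" -> "cmardk"
  "kpxrzwfm" -> "pucwebkr" -> "rkbewcup" -> "ohybtzrm" -> "fypskqid" -> "kqid" -> "kqid"
  "fiuuvra" -> "knzzawf" -> "fwazznk" -> "ctxwwkh" -> "tkonnby" -> "nby" -> "nby"
  "oxpyuw" -> "tcudzb" -> "bzduct" -> "ywarzq" -> "pnriqh" -> "qh" -> "qh"
  "cdvpplvhse" -> "hiauuqamxj" -> "jxmaquuaih" -> "gujxnrrxfe" -> "xlaoeiiowv" -> "eiiowv" -> "eiowv"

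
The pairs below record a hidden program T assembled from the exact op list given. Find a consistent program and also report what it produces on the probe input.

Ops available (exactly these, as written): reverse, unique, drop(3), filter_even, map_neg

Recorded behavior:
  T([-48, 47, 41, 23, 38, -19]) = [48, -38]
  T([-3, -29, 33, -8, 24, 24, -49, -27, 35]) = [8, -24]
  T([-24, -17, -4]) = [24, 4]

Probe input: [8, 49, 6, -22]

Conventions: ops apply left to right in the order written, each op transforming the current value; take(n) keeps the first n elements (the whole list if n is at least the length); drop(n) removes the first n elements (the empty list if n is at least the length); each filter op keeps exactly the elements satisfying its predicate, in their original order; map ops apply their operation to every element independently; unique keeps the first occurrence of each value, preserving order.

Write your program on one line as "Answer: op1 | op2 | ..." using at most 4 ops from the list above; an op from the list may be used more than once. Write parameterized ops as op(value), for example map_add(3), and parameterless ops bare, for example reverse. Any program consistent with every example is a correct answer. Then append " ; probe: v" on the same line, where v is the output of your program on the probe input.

filter_even | map_neg | unique ; probe: [-8, -6, 22]

Check, running the answer program on each example:
  [-48, 47, 41, 23, 38, -19] -> [-48, 38] -> [48, -38] -> [48, -38]
  [-3, -29, 33, -8, 24, 24, -49, -27, 35] -> [-8, 24, 24] -> [8, -24, -24] -> [8, -24]
  [-24, -17, -4] -> [-24, -4] -> [24, 4] -> [24, 4]
  probe: [8, 49, 6, -22] -> [8, 6, -22] -> [-8, -6, 22] -> [-8, -6, 22]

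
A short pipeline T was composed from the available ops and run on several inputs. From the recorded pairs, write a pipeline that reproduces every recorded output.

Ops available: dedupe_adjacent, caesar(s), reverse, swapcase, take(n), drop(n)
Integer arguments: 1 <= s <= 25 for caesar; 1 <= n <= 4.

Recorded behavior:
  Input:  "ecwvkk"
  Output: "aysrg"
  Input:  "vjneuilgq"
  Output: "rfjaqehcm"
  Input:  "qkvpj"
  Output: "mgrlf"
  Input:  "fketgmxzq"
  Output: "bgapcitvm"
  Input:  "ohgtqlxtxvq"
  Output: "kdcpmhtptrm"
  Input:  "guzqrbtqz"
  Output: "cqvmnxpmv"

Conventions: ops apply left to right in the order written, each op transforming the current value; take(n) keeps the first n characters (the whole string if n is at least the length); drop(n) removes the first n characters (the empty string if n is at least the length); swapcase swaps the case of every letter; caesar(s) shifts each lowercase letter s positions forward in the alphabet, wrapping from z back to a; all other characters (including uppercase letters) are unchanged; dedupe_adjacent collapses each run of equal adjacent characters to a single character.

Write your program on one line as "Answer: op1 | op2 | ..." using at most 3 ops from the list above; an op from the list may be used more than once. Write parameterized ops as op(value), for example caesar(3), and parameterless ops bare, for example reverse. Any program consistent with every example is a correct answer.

caesar(22) | dedupe_adjacent

Check, running the answer program on each example:
  "ecwvkk" -> "aysrgg" -> "aysrg"
  "vjneuilgq" -> "rfjaqehcm" -> "rfjaqehcm"
  "qkvpj" -> "mgrlf" -> "mgrlf"
  "fketgmxzq" -> "bgapcitvm" -> "bgapcitvm"
  "ohgtqlxtxvq" -> "kdcpmhtptrm" -> "kdcpmhtptrm"
  "guzqrbtqz" -> "cqvmnxpmv" -> "cqvmnxpmv"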